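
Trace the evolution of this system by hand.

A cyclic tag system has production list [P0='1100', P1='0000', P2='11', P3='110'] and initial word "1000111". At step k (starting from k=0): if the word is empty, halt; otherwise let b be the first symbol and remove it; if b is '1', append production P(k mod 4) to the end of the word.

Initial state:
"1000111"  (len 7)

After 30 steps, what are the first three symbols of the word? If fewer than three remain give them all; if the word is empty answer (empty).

011

t=0: "1000111"  (len 7)
t=1: "0001111100"  (len 10)
t=2: "001111100"  (len 9)
t=3: "01111100"  (len 8)
t=4: "1111100"  (len 7)
t=5: "1111001100"  (len 10)
t=6: "1110011000000"  (len 13)
t=7: "11001100000011"  (len 14)
t=8: "1001100000011110"  (len 16)
t=9: "0011000000111101100"  (len 19)
t=10: "011000000111101100"  (len 18)
t=11: "11000000111101100"  (len 17)
t=12: "1000000111101100110"  (len 19)
t=13: "0000001111011001101100"  (len 22)
t=14: "000001111011001101100"  (len 21)
t=15: "00001111011001101100"  (len 20)
t=16: "0001111011001101100"  (len 19)
t=17: "001111011001101100"  (len 18)
t=18: "01111011001101100"  (len 17)
t=19: "1111011001101100"  (len 16)
t=20: "111011001101100110"  (len 18)
t=21: "110110011011001101100"  (len 21)
t=22: "101100110110011011000000"  (len 24)
t=23: "0110011011001101100000011"  (len 25)
t=24: "110011011001101100000011"  (len 24)
t=25: "100110110011011000000111100"  (len 27)
t=26: "001101100110110000001111000000"  (len 30)
t=27: "01101100110110000001111000000"  (len 29)
t=28: "1101100110110000001111000000"  (len 28)
t=29: "1011001101100000011110000001100"  (len 31)
t=30: "0110011011000000111100000011000000"  (len 34)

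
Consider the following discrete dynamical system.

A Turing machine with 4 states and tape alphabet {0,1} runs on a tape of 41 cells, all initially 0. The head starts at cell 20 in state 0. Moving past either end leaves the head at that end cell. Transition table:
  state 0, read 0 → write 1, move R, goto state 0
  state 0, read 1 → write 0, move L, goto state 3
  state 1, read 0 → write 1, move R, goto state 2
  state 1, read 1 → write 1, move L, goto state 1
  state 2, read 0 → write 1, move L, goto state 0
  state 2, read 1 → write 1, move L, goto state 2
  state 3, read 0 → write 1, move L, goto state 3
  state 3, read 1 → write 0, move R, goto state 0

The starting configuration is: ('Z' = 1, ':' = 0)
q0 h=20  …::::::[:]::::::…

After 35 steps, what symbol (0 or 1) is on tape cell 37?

0

0) q0 h=20  …::::::[:]::::::…
1) q0 h=21  …:::::Z[:]::::::…
2) q0 h=22  …::::ZZ[:]::::::…
3) q0 h=23  …:::ZZZ[:]::::::…
4) q0 h=24  …::ZZZZ[:]::::::…
5) q0 h=25  …:ZZZZZ[:]::::::…
6) q0 h=26  …ZZZZZZ[:]::::::…
7) q0 h=27  …ZZZZZZ[:]::::::…
8) q0 h=28  …ZZZZZZ[:]::::::…
9) q0 h=29  …ZZZZZZ[:]::::::…
10) q0 h=30  …ZZZZZZ[:]::::::…
11) q0 h=31  …ZZZZZZ[:]::::::…
12) q0 h=32  …ZZZZZZ[:]::::::…
13) q0 h=33  …ZZZZZZ[:]::::::…
14) q0 h=34  …ZZZZZZ[:]::::::|
15) q0 h=35  …ZZZZZZ[:]:::::|
16) q0 h=36  …ZZZZZZ[:]::::|
17) q0 h=37  …ZZZZZZ[:]:::|
18) q0 h=38  …ZZZZZZ[:]::|
19) q0 h=39  …ZZZZZZ[:]:|
20) q0 h=40  …ZZZZZZ[:]|
21) q0 h=40  …ZZZZZZ[Z]|
22) q3 h=39  …ZZZZZZ[Z]:|
23) q0 h=40  …ZZZZZ:[:]|
24) q0 h=40  …ZZZZZ:[Z]|
25) q3 h=39  …ZZZZZZ[:]:|
26) q3 h=38  …ZZZZZZ[Z]Z:|
27) q0 h=39  …ZZZZZ:[Z]:|
28) q3 h=38  …ZZZZZZ[:]::|
29) q3 h=37  …ZZZZZZ[Z]Z::|
30) q0 h=38  …ZZZZZ:[Z]::|
31) q3 h=37  …ZZZZZZ[:]:::|
32) q3 h=36  …ZZZZZZ[Z]Z:::|
33) q0 h=37  …ZZZZZ:[Z]:::|
34) q3 h=36  …ZZZZZZ[:]::::|
35) q3 h=35  …ZZZZZZ[Z]Z::::|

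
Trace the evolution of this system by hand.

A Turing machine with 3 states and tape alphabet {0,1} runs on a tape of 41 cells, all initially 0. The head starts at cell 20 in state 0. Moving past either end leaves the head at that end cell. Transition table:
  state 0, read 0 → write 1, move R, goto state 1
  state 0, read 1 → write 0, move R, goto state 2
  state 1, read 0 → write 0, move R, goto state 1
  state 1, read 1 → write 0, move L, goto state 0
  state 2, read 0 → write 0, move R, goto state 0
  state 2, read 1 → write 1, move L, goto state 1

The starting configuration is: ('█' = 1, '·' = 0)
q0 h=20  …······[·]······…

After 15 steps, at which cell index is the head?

35

gen 0: q0 h=20  …······[·]······…
gen 1: q1 h=21  …·····█[·]······…
gen 2: q1 h=22  …····█·[·]······…
gen 3: q1 h=23  …···█··[·]······…
gen 4: q1 h=24  …··█···[·]······…
gen 5: q1 h=25  …·█····[·]······…
gen 6: q1 h=26  …█·····[·]······…
gen 7: q1 h=27  …······[·]······…
gen 8: q1 h=28  …······[·]······…
gen 9: q1 h=29  …······[·]······…
gen 10: q1 h=30  …······[·]······…
gen 11: q1 h=31  …······[·]······…
gen 12: q1 h=32  …······[·]······…
gen 13: q1 h=33  …······[·]······…
gen 14: q1 h=34  …······[·]······|
gen 15: q1 h=35  …······[·]·····|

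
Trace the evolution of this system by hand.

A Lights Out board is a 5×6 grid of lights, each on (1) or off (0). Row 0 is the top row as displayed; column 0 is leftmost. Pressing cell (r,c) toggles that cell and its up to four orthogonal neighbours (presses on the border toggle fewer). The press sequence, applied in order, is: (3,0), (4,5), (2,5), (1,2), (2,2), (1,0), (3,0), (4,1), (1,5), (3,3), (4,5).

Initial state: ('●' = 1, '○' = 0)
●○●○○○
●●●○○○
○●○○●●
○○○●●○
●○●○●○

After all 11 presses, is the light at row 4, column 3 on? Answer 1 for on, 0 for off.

1

k=0  ●○●○○○
●●●○○○
○●○○●●
○○○●●○
●○●○●○
k=1  ●○●○○○
●●●○○○
●●○○●●
●●○●●○
○○●○●○
k=2  ●○●○○○
●●●○○○
●●○○●●
●●○●●●
○○●○○●
k=3  ●○●○○○
●●●○○●
●●○○○○
●●○●●○
○○●○○●
k=4  ●○○○○○
●○○●○●
●●●○○○
●●○●●○
○○●○○●
k=5  ●○○○○○
●○●●○●
●○○●○○
●●●●●○
○○●○○●
k=6  ○○○○○○
○●●●○●
○○○●○○
●●●●●○
○○●○○●
k=7  ○○○○○○
○●●●○●
●○○●○○
○○●●●○
●○●○○●
k=8  ○○○○○○
○●●●○●
●○○●○○
○●●●●○
○●○○○●
k=9  ○○○○○●
○●●●●○
●○○●○●
○●●●●○
○●○○○●
k=10  ○○○○○●
○●●●●○
●○○○○●
○●○○○○
○●○●○●
k=11  ○○○○○●
○●●●●○
●○○○○●
○●○○○●
○●○●●○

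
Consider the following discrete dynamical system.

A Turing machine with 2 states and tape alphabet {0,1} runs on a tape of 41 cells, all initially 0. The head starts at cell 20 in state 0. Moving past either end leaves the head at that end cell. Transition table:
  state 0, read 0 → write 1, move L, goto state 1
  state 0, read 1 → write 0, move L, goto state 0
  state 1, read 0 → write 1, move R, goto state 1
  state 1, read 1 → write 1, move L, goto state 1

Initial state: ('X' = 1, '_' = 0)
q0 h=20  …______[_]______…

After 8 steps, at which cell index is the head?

[0] q0 h=20  …______[_]______…
[1] q1 h=19  …______[_]X_____…
[2] q1 h=20  …_____X[X]______…
[3] q1 h=19  …______[X]X_____…
[4] q1 h=18  …______[_]XX____…
[5] q1 h=19  …_____X[X]X_____…
[6] q1 h=18  …______[X]XX____…
[7] q1 h=17  …______[_]XXX___…
[8] q1 h=18  …_____X[X]XX____…

18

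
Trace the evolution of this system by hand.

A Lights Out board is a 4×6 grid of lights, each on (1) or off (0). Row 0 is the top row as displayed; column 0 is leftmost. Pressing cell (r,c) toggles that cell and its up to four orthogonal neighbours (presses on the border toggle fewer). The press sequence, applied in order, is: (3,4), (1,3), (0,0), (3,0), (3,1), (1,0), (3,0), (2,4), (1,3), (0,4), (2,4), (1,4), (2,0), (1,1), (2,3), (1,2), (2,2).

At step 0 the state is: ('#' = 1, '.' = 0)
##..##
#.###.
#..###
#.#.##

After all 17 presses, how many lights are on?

16

gen 0: ##..##
#.###.
#..###
#.#.##
gen 1: ##..##
#.###.
#..#.#
#.##..
gen 2: ##.###
#.....
#....#
#.##..
gen 3: ...###
......
#....#
#.##..
gen 4: ...###
......
.....#
.###..
gen 5: ...###
......
.#...#
#..#..
gen 6: #..###
##....
##...#
#..#..
gen 7: #..###
##....
.#...#
.#.#..
gen 8: #..###
##..#.
.#.##.
.#.##.
gen 9: #...##
####..
.#..#.
.#.##.
gen 10: #..#..
#####.
.#..#.
.#.##.
gen 11: #..#..
####..
.#.#.#
.#.#..
gen 12: #..##.
###.##
.#.###
.#.#..
gen 13: #..##.
.##.##
#..###
##.#..
gen 14: ##.##.
#...##
##.###
##.#..
gen 15: ##.##.
#..###
###..#
##....
gen 16: #####.
###.##
##...#
##....
gen 17: #####.
##..##
#.##.#
###...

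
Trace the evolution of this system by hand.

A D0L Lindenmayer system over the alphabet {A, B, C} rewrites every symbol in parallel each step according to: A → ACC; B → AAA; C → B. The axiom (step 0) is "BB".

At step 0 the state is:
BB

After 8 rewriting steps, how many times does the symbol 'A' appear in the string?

834

0) BB
1) AAAAAA
2) ACCACCACCACCACCACC
3) ACCBBACCBBACCBBACCBBACCBBACCBB
4) ACCBBAAAAAAACCBBAAAAAAACCBBAAAAAAACCBBAAAAAAACCBBAAAAAAACCBBAAAAAA
5) ACCBBAAAAAAACCACCACCACCACCACCACCBBAAAAAAACCACCACCACCACCACC…ACCBBAAAAAAACCACCACCACCACCACCACCBBAAAAAAACCACCACCACCACCACC  (len 174)
6) ACCBBAAAAAAACCACCACCACCACCACCACCBBACCBBACCBBACCBBACCBBACCB…CCBBAAAAAAACCACCACCACCACCACCACCBBACCBBACCBBACCBBACCBBACCBB  (len 354)
7) ACCBBAAAAAAACCACCACCACCACCACCACCBBACCBBACCBBACCBBACCBBACCB…AAAACCBBAAAAAAACCBBAAAAAAACCBBAAAAAAACCBBAAAAAAACCBBAAAAAA  (len 750)
8) ACCBBAAAAAAACCACCACCACCACCACCACCBBACCBBACCBBACCBBACCBBACCB…ACCBBAAAAAAACCACCACCACCACCACCACCBBAAAAAAACCACCACCACCACCACC  (len 1794)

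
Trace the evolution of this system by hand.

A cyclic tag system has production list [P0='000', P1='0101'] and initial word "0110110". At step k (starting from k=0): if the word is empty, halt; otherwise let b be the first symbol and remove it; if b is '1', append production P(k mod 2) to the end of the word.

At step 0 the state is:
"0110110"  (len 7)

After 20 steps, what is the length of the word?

[0] "0110110"  (len 7)
[1] "110110"  (len 6)
[2] "101100101"  (len 9)
[3] "01100101000"  (len 11)
[4] "1100101000"  (len 10)
[5] "100101000000"  (len 12)
[6] "001010000000101"  (len 15)
[7] "01010000000101"  (len 14)
[8] "1010000000101"  (len 13)
[9] "010000000101000"  (len 15)
[10] "10000000101000"  (len 14)
[11] "0000000101000000"  (len 16)
[12] "000000101000000"  (len 15)
[13] "00000101000000"  (len 14)
[14] "0000101000000"  (len 13)
[15] "000101000000"  (len 12)
[16] "00101000000"  (len 11)
[17] "0101000000"  (len 10)
[18] "101000000"  (len 9)
[19] "01000000000"  (len 11)
[20] "1000000000"  (len 10)

10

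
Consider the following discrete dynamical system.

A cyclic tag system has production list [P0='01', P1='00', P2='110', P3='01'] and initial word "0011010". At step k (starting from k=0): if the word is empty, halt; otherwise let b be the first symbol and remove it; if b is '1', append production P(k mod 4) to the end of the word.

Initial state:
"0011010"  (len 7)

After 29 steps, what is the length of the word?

gen 0: "0011010"  (len 7)
gen 1: "011010"  (len 6)
gen 2: "11010"  (len 5)
gen 3: "1010110"  (len 7)
gen 4: "01011001"  (len 8)
gen 5: "1011001"  (len 7)
gen 6: "01100100"  (len 8)
gen 7: "1100100"  (len 7)
gen 8: "10010001"  (len 8)
gen 9: "001000101"  (len 9)
gen 10: "01000101"  (len 8)
gen 11: "1000101"  (len 7)
gen 12: "00010101"  (len 8)
gen 13: "0010101"  (len 7)
gen 14: "010101"  (len 6)
gen 15: "10101"  (len 5)
gen 16: "010101"  (len 6)
gen 17: "10101"  (len 5)
gen 18: "010100"  (len 6)
gen 19: "10100"  (len 5)
gen 20: "010001"  (len 6)
gen 21: "10001"  (len 5)
gen 22: "000100"  (len 6)
gen 23: "00100"  (len 5)
gen 24: "0100"  (len 4)
gen 25: "100"  (len 3)
gen 26: "0000"  (len 4)
gen 27: "000"  (len 3)
gen 28: "00"  (len 2)
gen 29: "0"  (len 1)

1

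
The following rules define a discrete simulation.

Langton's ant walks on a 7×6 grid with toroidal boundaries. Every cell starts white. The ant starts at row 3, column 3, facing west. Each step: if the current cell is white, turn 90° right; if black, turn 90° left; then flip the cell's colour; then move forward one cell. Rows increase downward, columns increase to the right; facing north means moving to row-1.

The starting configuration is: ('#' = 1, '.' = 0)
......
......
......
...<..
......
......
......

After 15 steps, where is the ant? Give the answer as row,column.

k=0  ......
......
......
...<..
......
......
......
k=1  ......
......
...^..
...#..
......
......
......
k=2  ......
......
...#>.
...#..
......
......
......
k=3  ......
......
...##.
...#v.
......
......
......
k=4  ......
......
...##.
...<#.
......
......
......
k=5  ......
......
...##.
....#.
...v..
......
......
k=6  ......
......
...##.
....#.
..<#..
......
......
k=7  ......
......
...##.
..^.#.
..##..
......
......
k=8  ......
......
...##.
..#>#.
..##..
......
......
k=9  ......
......
...##.
..###.
..#v..
......
......
k=10  ......
......
...##.
..###.
..#.>.
......
......
k=11  ......
......
...##.
..###.
..#.#.
....v.
......
k=12  ......
......
...##.
..###.
..#.#.
...<#.
......
k=13  ......
......
...##.
..###.
..#^#.
...##.
......
k=14  ......
......
...##.
..###.
..##>.
...##.
......
k=15  ......
......
...##.
..##^.
..##..
...##.
......

3,4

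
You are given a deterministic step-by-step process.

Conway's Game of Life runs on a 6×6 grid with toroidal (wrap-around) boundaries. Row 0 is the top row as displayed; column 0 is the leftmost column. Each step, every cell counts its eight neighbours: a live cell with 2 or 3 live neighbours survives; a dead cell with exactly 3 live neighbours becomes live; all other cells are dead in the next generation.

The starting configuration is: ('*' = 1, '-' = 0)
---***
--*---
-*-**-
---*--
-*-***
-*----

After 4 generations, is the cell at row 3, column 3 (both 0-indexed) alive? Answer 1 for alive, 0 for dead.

1

t=0: ---***
--*---
-*-**-
---*--
-*-***
-*----
t=1: --***-
--*--*
---**-
*----*
*--**-
------
t=2: --***-
--*--*
*--**-
*-----
*---*-
--*--*
t=3: -**-**
-**--*
**-**-
**-**-
**----
-**--*
t=4: ----**
------
------
---**-
---**-
---***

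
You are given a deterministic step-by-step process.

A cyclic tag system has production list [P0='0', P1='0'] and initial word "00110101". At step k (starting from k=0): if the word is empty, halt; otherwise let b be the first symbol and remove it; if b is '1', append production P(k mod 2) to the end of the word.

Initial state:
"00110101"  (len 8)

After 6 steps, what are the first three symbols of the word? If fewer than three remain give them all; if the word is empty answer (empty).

010

t=0: "00110101"  (len 8)
t=1: "0110101"  (len 7)
t=2: "110101"  (len 6)
t=3: "101010"  (len 6)
t=4: "010100"  (len 6)
t=5: "10100"  (len 5)
t=6: "01000"  (len 5)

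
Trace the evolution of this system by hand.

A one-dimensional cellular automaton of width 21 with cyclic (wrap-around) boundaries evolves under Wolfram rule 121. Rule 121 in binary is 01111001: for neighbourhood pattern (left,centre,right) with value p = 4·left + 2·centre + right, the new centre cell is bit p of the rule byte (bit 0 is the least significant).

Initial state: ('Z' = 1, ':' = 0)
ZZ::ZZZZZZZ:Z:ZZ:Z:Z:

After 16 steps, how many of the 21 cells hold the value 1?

15

step 0: ZZ::ZZZZZZZ:Z:ZZ:Z:Z:
step 1: ZZZ:Z:::::ZZ:ZZZZ:Z:Z
step 2: ::ZZ:ZZZZ:ZZZZ::ZZ:ZZ
step 3: Z:ZZZZ::ZZZ::ZZ:ZZZZZ
step 4: ZZZ::ZZ:Z:ZZ:ZZZZ::::
step 5: Z:ZZ:ZZZ:ZZZZZ::ZZZZ:
step 6: :ZZZZZ:ZZZ:::ZZ:Z::ZZ
step 7: ZZ:::ZZZ:ZZZ:ZZZ:Z:ZZ
step 8: :ZZZ:Z:ZZZ:ZZZ:ZZ:ZZ:
step 9: :Z:ZZ:ZZ:ZZZ:ZZZZZZZZ
step 10: Z:ZZZZZZZZ:ZZZ::::::Z
step 11: ZZZ::::::ZZZ:ZZZZZZ:Z
step 12: ::ZZZZZZ:Z:ZZZ::::ZZZ
step 13: Z:Z::::ZZ:ZZ:ZZZZ:Z:Z
step 14: ZZ:ZZZ:ZZZZZZZ::ZZ:ZZ
step 15: :ZZZ:ZZZ:::::ZZ:ZZZZ:
step 16: :Z:ZZZ:ZZZZZ:ZZZZ::ZZ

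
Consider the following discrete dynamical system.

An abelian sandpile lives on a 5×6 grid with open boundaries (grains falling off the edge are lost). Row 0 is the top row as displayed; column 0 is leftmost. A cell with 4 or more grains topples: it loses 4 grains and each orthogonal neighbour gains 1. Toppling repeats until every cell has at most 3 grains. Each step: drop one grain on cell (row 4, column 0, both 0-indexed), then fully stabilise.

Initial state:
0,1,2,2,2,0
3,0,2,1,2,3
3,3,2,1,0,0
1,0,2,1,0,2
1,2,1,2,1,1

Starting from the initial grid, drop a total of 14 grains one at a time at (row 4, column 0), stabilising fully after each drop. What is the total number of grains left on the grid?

0) 0,1,2,2,2,0
3,0,2,1,2,3
3,3,2,1,0,0
1,0,2,1,0,2
1,2,1,2,1,1
1) 0,1,2,2,2,0
3,0,2,1,2,3
3,3,2,1,0,0
1,0,2,1,0,2
2,2,1,2,1,1
2) 0,1,2,2,2,0
3,0,2,1,2,3
3,3,2,1,0,0
1,0,2,1,0,2
3,2,1,2,1,1
3) 0,1,2,2,2,0
3,0,2,1,2,3
3,3,2,1,0,0
2,0,2,1,0,2
0,3,1,2,1,1
4) 0,1,2,2,2,0
3,0,2,1,2,3
3,3,2,1,0,0
2,0,2,1,0,2
1,3,1,2,1,1
5) 0,1,2,2,2,0
3,0,2,1,2,3
3,3,2,1,0,0
2,0,2,1,0,2
2,3,1,2,1,1
6) 0,1,2,2,2,0
3,0,2,1,2,3
3,3,2,1,0,0
2,0,2,1,0,2
3,3,1,2,1,1
7) 0,1,2,2,2,0
3,0,2,1,2,3
3,3,2,1,0,0
3,1,2,1,0,2
1,0,2,2,1,1
8) 0,1,2,2,2,0
3,0,2,1,2,3
3,3,2,1,0,0
3,1,2,1,0,2
2,0,2,2,1,1
9) 0,1,2,2,2,0
3,0,2,1,2,3
3,3,2,1,0,0
3,1,2,1,0,2
3,0,2,2,1,1
10) 1,1,2,2,2,0
0,2,2,1,2,3
2,0,3,1,0,0
1,3,2,1,0,2
1,1,2,2,1,1
11) 1,1,2,2,2,0
0,2,2,1,2,3
2,0,3,1,0,0
1,3,2,1,0,2
2,1,2,2,1,1
12) 1,1,2,2,2,0
0,2,2,1,2,3
2,0,3,1,0,0
1,3,2,1,0,2
3,1,2,2,1,1
13) 1,1,2,2,2,0
0,2,2,1,2,3
2,0,3,1,0,0
2,3,2,1,0,2
0,2,2,2,1,1
14) 1,1,2,2,2,0
0,2,2,1,2,3
2,0,3,1,0,0
2,3,2,1,0,2
1,2,2,2,1,1

43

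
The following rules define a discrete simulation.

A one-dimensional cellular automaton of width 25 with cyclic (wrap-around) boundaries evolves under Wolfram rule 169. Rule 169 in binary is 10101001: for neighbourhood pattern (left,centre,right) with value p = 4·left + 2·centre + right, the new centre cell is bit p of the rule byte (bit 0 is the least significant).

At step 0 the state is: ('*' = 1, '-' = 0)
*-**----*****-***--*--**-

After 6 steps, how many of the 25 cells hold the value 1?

13

[0] *-**----*****-***--*--**-
[1] -**--**-****-***------*-*
[2] **---*-****-***--****--*-
[3] *--*--****-***---***----*
[4] ------***-***--*-**--**-*
[5] -****-**-***----**---*-*-
[6] -***-**-***--**-*--*--*--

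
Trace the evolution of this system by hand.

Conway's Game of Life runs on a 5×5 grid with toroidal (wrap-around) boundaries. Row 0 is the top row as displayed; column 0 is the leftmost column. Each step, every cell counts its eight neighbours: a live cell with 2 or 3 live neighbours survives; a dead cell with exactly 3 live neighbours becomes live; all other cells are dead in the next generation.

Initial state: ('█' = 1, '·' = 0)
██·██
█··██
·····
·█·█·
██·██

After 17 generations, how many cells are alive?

t=0: ██·██
█··██
·····
·█·█·
██·██
t=1: ·····
·███·
█·██·
·█·█·
·····
t=2: ··█··
·█·██
█····
·█·██
·····
t=3: ··██·
█████
·█···
█···█
··██·
t=4: █····
█···█
·····
█████
·██··
t=5: █···█
█···█
··█··
█··██
·····
t=6: █···█
██·██
·█···
···██
···█·
t=7: ·██··
·███·
·█···
··███
█··█·
t=8: █···█
█··█·
██··█
█████
█····
t=9: ██···
···█·
·····
··██·
··█··
t=10: ·██··
·····
··██·
··██·
··██·
t=11: ·███·
·█·█·
··██·
·█··█
·····
t=12: ·█·█·
·█··█
██·██
··██·
██·█·
t=13: ·█·█·
·█···
·█···
·····
██·█·
t=14: ·█··█
██···
·····
███··
██··█
t=15: ··█·█
██···
··█··
··█·█
···██
t=16: ·██·█
████·
█·██·
··█·█
█·█·█
t=17: ·····
·····
█····
··█··
··█·█

4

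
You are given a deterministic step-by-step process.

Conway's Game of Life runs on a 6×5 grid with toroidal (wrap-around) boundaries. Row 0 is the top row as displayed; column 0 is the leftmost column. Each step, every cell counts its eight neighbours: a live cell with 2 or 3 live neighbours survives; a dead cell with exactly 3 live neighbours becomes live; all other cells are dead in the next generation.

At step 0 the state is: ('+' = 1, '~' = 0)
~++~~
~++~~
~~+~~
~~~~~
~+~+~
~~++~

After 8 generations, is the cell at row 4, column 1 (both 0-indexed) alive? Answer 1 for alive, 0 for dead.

0

k=0  ~++~~
~++~~
~~+~~
~~~~~
~+~+~
~~++~
k=1  ~~~~~
~~~+~
~++~~
~~+~~
~~~+~
~~~+~
k=2  ~~~~~
~~+~~
~+++~
~+++~
~~++~
~~~~~
k=3  ~~~~~
~+++~
~~~~~
~~~~+
~+~+~
~~~~~
k=4  ~~+~~
~~+~~
~~++~
~~~~~
~~~~~
~~~~~
k=5  ~~~~~
~++~~
~~++~
~~~~~
~~~~~
~~~~~
k=6  ~~~~~
~+++~
~+++~
~~~~~
~~~~~
~~~~~
k=7  ~~+~~
~+~+~
~+~+~
~~+~~
~~~~~
~~~~~
k=8  ~~+~~
~+~+~
~+~+~
~~+~~
~~~~~
~~~~~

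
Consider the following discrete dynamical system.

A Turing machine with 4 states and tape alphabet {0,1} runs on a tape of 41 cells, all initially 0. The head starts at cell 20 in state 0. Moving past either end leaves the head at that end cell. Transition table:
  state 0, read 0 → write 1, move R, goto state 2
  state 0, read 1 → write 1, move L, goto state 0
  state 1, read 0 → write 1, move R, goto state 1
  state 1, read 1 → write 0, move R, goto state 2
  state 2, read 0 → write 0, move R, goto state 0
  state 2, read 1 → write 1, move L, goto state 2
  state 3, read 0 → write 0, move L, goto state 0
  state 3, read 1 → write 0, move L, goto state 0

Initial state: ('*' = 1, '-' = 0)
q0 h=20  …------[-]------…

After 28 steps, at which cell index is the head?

37

k=0  q0 h=20  …------[-]------…
k=1  q2 h=21  …-----*[-]------…
k=2  q0 h=22  …----*-[-]------…
k=3  q2 h=23  …---*-*[-]------…
k=4  q0 h=24  …--*-*-[-]------…
k=5  q2 h=25  …-*-*-*[-]------…
k=6  q0 h=26  …*-*-*-[-]------…
k=7  q2 h=27  …-*-*-*[-]------…
k=8  q0 h=28  …*-*-*-[-]------…
k=9  q2 h=29  …-*-*-*[-]------…
k=10  q0 h=30  …*-*-*-[-]------…
k=11  q2 h=31  …-*-*-*[-]------…
k=12  q0 h=32  …*-*-*-[-]------…
k=13  q2 h=33  …-*-*-*[-]------…
k=14  q0 h=34  …*-*-*-[-]------|
k=15  q2 h=35  …-*-*-*[-]-----|
k=16  q0 h=36  …*-*-*-[-]----|
k=17  q2 h=37  …-*-*-*[-]---|
k=18  q0 h=38  …*-*-*-[-]--|
k=19  q2 h=39  …-*-*-*[-]-|
k=20  q0 h=40  …*-*-*-[-]|
k=21  q2 h=40  …*-*-*-[*]|
k=22  q2 h=39  …-*-*-*[-]*|
k=23  q0 h=40  …*-*-*-[*]|
k=24  q0 h=39  …-*-*-*[-]*|
k=25  q2 h=40  …*-*-**[*]|
k=26  q2 h=39  …-*-*-*[*]*|
k=27  q2 h=38  …*-*-*-[*]**|
k=28  q2 h=37  …-*-*-*[-]***|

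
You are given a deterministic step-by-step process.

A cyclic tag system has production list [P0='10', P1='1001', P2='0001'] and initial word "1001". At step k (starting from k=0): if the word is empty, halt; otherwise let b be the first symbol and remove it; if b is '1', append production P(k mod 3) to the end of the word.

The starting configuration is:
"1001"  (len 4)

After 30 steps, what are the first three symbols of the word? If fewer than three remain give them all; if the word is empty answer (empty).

100

gen 0: "1001"  (len 4)
gen 1: "00110"  (len 5)
gen 2: "0110"  (len 4)
gen 3: "110"  (len 3)
gen 4: "1010"  (len 4)
gen 5: "0101001"  (len 7)
gen 6: "101001"  (len 6)
gen 7: "0100110"  (len 7)
gen 8: "100110"  (len 6)
gen 9: "001100001"  (len 9)
gen 10: "01100001"  (len 8)
gen 11: "1100001"  (len 7)
gen 12: "1000010001"  (len 10)
gen 13: "00001000110"  (len 11)
gen 14: "0001000110"  (len 10)
gen 15: "001000110"  (len 9)
gen 16: "01000110"  (len 8)
gen 17: "1000110"  (len 7)
gen 18: "0001100001"  (len 10)
gen 19: "001100001"  (len 9)
gen 20: "01100001"  (len 8)
gen 21: "1100001"  (len 7)
gen 22: "10000110"  (len 8)
gen 23: "00001101001"  (len 11)
gen 24: "0001101001"  (len 10)
gen 25: "001101001"  (len 9)
gen 26: "01101001"  (len 8)
gen 27: "1101001"  (len 7)
gen 28: "10100110"  (len 8)
gen 29: "01001101001"  (len 11)
gen 30: "1001101001"  (len 10)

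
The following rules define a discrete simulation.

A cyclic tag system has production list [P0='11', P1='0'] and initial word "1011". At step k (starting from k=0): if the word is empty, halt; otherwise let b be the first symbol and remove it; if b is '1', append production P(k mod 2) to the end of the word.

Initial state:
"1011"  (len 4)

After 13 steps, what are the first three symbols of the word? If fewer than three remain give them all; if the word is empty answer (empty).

100

0) "1011"  (len 4)
1) "01111"  (len 5)
2) "1111"  (len 4)
3) "11111"  (len 5)
4) "11110"  (len 5)
5) "111011"  (len 6)
6) "110110"  (len 6)
7) "1011011"  (len 7)
8) "0110110"  (len 7)
9) "110110"  (len 6)
10) "101100"  (len 6)
11) "0110011"  (len 7)
12) "110011"  (len 6)
13) "1001111"  (len 7)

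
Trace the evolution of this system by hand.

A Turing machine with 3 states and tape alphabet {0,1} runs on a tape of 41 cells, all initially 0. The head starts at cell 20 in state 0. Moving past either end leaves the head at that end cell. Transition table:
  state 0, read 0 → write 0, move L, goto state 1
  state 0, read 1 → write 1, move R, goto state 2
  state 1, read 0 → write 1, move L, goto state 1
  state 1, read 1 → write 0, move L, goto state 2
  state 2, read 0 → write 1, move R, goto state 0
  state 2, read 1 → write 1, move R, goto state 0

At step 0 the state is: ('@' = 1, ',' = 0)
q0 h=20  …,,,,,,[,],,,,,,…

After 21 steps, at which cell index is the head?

0) q0 h=20  …,,,,,,[,],,,,,,…
1) q1 h=19  …,,,,,,[,],,,,,,…
2) q1 h=18  …,,,,,,[,]@,,,,,…
3) q1 h=17  …,,,,,,[,]@@,,,,…
4) q1 h=16  …,,,,,,[,]@@@,,,…
5) q1 h=15  …,,,,,,[,]@@@@,,…
6) q1 h=14  …,,,,,,[,]@@@@@,…
7) q1 h=13  …,,,,,,[,]@@@@@@…
8) q1 h=12  …,,,,,,[,]@@@@@@…
9) q1 h=11  …,,,,,,[,]@@@@@@…
10) q1 h=10  …,,,,,,[,]@@@@@@…
11) q1 h= 9  …,,,,,,[,]@@@@@@…
12) q1 h= 8  …,,,,,,[,]@@@@@@…
13) q1 h= 7  …,,,,,,[,]@@@@@@…
14) q1 h= 6  |,,,,,,[,]@@@@@@…
15) q1 h= 5  |,,,,,[,]@@@@@@…
16) q1 h= 4  |,,,,[,]@@@@@@…
17) q1 h= 3  |,,,[,]@@@@@@…
18) q1 h= 2  |,,[,]@@@@@@…
19) q1 h= 1  |,[,]@@@@@@…
20) q1 h= 0  |[,]@@@@@@…
21) q1 h= 0  |[@]@@@@@@…

0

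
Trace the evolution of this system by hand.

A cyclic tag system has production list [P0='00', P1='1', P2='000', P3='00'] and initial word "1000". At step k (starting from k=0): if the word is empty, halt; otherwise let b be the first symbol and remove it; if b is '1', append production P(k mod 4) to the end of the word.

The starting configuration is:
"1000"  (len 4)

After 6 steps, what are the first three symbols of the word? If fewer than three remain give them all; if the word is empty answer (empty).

step 0: "1000"  (len 4)
step 1: "00000"  (len 5)
step 2: "0000"  (len 4)
step 3: "000"  (len 3)
step 4: "00"  (len 2)
step 5: "0"  (len 1)
step 6: (halted — word empty)

(empty)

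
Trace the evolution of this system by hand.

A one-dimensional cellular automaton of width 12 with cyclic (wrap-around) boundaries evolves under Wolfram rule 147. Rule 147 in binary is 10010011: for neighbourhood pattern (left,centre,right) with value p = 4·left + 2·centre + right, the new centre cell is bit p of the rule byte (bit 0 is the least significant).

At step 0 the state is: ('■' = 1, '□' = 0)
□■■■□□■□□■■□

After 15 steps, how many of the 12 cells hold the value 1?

6

gen 0: □■■■□□■□□■■□
gen 1: ■□■□■■□■■□□■
gen 2: □□□□□□□□□■■□
gen 3: ■■■■■■■■■□□■
gen 4: ■■■■■■■■□■■□
gen 5: □■■■■■■□□□□□
gen 6: ■□■■■■□■■■■■
gen 7: □□□■■□□□■■■■
gen 8: ■■■□□■■■□■■□
gen 9: □■□■■□■□□□□□
gen 10: ■□□□□□□■■■■■
gen 11: □■■■■■■□■■■■
gen 12: □□■■■■□□□■■□
gen 13: ■■□■■□■■■□□■
gen 14: ■□□□□□□■□■■□
gen 15: □■■■■■■□□□□□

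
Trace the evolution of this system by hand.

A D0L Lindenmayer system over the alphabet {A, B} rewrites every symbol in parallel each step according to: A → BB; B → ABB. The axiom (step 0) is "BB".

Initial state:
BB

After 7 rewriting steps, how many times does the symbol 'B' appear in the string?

gen 0: BB
gen 1: ABBABB
gen 2: BBABBABBBBABBABB
gen 3: ABBABBBBABBABBBBABBABBABBABBBBABBABBBBABBABB
gen 4: BBABBABBBBABBABBABBABBBBABBABBBBABBABBABBABBBBABBABBBBABBABBBBABBABBBBABBABBABBABBBBABBABBBBABBABBABBABBBBABBABBBBABBABB
gen 5: ABBABBBBABBABBBBABBABBABBABBBBABBABBBBABBABBBBABBABBBBABBA…ABBABBBBABBABBABBABBBBABBABBBBABBABBABBABBBBABBABBBBABBABB  (len 328)
gen 6: BBABBABBBBABBABBABBABBBBABBABBBBABBABBABBABBBBABBABBBBABBA…ABBABBBBABBABBABBABBBBABBABBBBABBABBABBABBBBABBABBBBABBABB  (len 896)
gen 7: ABBABBBBABBABBBBABBABBABBABBBBABBABBBBABBABBBBABBABBBBABBA…ABBABBBBABBABBABBABBBBABBABBBBABBABBABBABBBBABBABBBBABBABB  (len 2448)

1792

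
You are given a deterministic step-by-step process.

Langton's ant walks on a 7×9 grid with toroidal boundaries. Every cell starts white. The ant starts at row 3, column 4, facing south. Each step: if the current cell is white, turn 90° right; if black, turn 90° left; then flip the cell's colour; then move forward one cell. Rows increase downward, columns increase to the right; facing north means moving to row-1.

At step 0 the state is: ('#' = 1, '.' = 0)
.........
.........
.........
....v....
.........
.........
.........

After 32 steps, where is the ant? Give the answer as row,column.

1,6

gen 0: .........
.........
.........
....v....
.........
.........
.........
gen 1: .........
.........
.........
...<#....
.........
.........
.........
gen 2: .........
.........
...^.....
...##....
.........
.........
.........
gen 3: .........
.........
...#>....
...##....
.........
.........
.........
gen 4: .........
.........
...##....
...#v....
.........
.........
.........
gen 5: .........
.........
...##....
...#.>...
.........
.........
.........
gen 6: .........
.........
...##....
...#.#...
.....v...
.........
.........
gen 7: .........
.........
...##....
...#.#...
....<#...
.........
.........
gen 8: .........
.........
...##....
...#^#...
....##...
.........
.........
gen 9: .........
.........
...##....
...##>...
....##...
.........
.........
gen 10: .........
.........
...##^...
...##....
....##...
.........
.........
gen 11: .........
.........
...###>..
...##....
....##...
.........
.........
gen 12: .........
.........
...####..
...##.v..
....##...
.........
.........
gen 13: .........
.........
...####..
...##<#..
....##...
.........
.........
gen 14: .........
.........
...##^#..
...####..
....##...
.........
.........
gen 15: .........
.........
...#<.#..
...####..
....##...
.........
.........
gen 16: .........
.........
...#..#..
...#v##..
....##...
.........
.........
gen 17: .........
.........
...#..#..
...#.>#..
....##...
.........
.........
gen 18: .........
.........
...#.^#..
...#..#..
....##...
.........
.........
gen 19: .........
.........
...#.#>..
...#..#..
....##...
.........
.........
gen 20: .........
......^..
...#.#...
...#..#..
....##...
.........
.........
gen 21: .........
......#>.
...#.#...
...#..#..
....##...
.........
.........
gen 22: .........
......##.
...#.#.v.
...#..#..
....##...
.........
.........
gen 23: .........
......##.
...#.#<#.
...#..#..
....##...
.........
.........
gen 24: .........
......^#.
...#.###.
...#..#..
....##...
.........
.........
gen 25: .........
.....<.#.
...#.###.
...#..#..
....##...
.........
.........
gen 26: .....^...
.....#.#.
...#.###.
...#..#..
....##...
.........
.........
gen 27: .....#>..
.....#.#.
...#.###.
...#..#..
....##...
.........
.........
gen 28: .....##..
.....#v#.
...#.###.
...#..#..
....##...
.........
.........
gen 29: .....##..
.....<##.
...#.###.
...#..#..
....##...
.........
.........
gen 30: .....##..
......##.
...#.v##.
...#..#..
....##...
.........
.........
gen 31: .....##..
......##.
...#..>#.
...#..#..
....##...
.........
.........
gen 32: .....##..
......^#.
...#...#.
...#..#..
....##...
.........
.........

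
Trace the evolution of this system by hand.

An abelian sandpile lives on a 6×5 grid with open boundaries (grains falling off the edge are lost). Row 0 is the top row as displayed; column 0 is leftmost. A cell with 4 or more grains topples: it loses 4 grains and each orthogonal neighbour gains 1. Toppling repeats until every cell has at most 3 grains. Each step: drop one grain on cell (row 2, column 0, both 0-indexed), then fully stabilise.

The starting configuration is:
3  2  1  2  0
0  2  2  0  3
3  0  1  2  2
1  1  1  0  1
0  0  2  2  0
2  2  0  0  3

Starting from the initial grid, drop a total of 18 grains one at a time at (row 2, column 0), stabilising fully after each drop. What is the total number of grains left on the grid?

k=0  3  2  1  2  0
0  2  2  0  3
3  0  1  2  2
1  1  1  0  1
0  0  2  2  0
2  2  0  0  3
k=1  3  2  1  2  0
1  2  2  0  3
0  1  1  2  2
2  1  1  0  1
0  0  2  2  0
2  2  0  0  3
k=2  3  2  1  2  0
1  2  2  0  3
1  1  1  2  2
2  1  1  0  1
0  0  2  2  0
2  2  0  0  3
k=3  3  2  1  2  0
1  2  2  0  3
2  1  1  2  2
2  1  1  0  1
0  0  2  2  0
2  2  0  0  3
k=4  3  2  1  2  0
1  2  2  0  3
3  1  1  2  2
2  1  1  0  1
0  0  2  2  0
2  2  0  0  3
k=5  3  2  1  2  0
2  2  2  0  3
0  2  1  2  2
3  1  1  0  1
0  0  2  2  0
2  2  0  0  3
k=6  3  2  1  2  0
2  2  2  0  3
1  2  1  2  2
3  1  1  0  1
0  0  2  2  0
2  2  0  0  3
k=7  3  2  1  2  0
2  2  2  0  3
2  2  1  2  2
3  1  1  0  1
0  0  2  2  0
2  2  0  0  3
k=8  3  2  1  2  0
2  2  2  0  3
3  2  1  2  2
3  1  1  0  1
0  0  2  2  0
2  2  0  0  3
k=9  3  2  1  2  0
3  2  2  0  3
1  3  1  2  2
0  2  1  0  1
1  0  2  2  0
2  2  0  0  3
k=10  3  2  1  2  0
3  2  2  0  3
2  3  1  2  2
0  2  1  0  1
1  0  2  2  0
2  2  0  0  3
k=11  3  2  1  2  0
3  2  2  0  3
3  3  1  2  2
0  2  1  0  1
1  0  2  2  0
2  2  0  0  3
k=12  1  0  2  2  0
2  1  3  0  3
2  1  2  2  2
1  3  1  0  1
1  0  2  2  0
2  2  0  0  3
k=13  1  0  2  2  0
2  1  3  0  3
3  1  2  2  2
1  3  1  0  1
1  0  2  2  0
2  2  0  0  3
k=14  1  0  2  2  0
3  1  3  0  3
0  2  2  2  2
2  3  1  0  1
1  0  2  2  0
2  2  0  0  3
k=15  1  0  2  2  0
3  1  3  0  3
1  2  2  2  2
2  3  1  0  1
1  0  2  2  0
2  2  0  0  3
k=16  1  0  2  2  0
3  1  3  0  3
2  2  2  2  2
2  3  1  0  1
1  0  2  2  0
2  2  0  0  3
k=17  1  0  2  2  0
3  1  3  0  3
3  2  2  2  2
2  3  1  0  1
1  0  2  2  0
2  2  0  0  3
k=18  2  0  2  2  0
0  2  3  0  3
1  3  2  2  2
3  3  1  0  1
1  0  2  2  0
2  2  0  0  3

44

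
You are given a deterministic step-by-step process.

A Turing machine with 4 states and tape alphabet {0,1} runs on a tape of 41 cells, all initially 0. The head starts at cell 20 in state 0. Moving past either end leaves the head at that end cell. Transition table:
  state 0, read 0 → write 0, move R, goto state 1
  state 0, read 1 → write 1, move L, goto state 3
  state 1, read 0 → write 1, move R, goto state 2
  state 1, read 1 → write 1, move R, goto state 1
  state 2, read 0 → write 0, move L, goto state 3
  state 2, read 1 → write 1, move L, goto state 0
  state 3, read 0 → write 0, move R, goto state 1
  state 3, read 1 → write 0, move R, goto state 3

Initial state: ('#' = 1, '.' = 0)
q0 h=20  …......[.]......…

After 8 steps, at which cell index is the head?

24

gen 0: q0 h=20  …......[.]......…
gen 1: q1 h=21  …......[.]......…
gen 2: q2 h=22  ….....#[.]......…
gen 3: q3 h=21  …......[#]......…
gen 4: q3 h=22  …......[.]......…
gen 5: q1 h=23  …......[.]......…
gen 6: q2 h=24  ….....#[.]......…
gen 7: q3 h=23  …......[#]......…
gen 8: q3 h=24  …......[.]......…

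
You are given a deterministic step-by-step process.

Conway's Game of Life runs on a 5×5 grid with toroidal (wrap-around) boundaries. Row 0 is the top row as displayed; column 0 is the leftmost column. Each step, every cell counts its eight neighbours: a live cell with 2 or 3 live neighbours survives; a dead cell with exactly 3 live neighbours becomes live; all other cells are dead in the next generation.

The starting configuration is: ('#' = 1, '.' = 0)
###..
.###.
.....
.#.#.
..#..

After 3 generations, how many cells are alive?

0) ###..
.###.
.....
.#.#.
..#..
1) #....
#..#.
.#.#.
..#..
#..#.
2) ##...
###..
.#.##
.####
.#..#
3) ....#
...#.
.....
.#...
....#

4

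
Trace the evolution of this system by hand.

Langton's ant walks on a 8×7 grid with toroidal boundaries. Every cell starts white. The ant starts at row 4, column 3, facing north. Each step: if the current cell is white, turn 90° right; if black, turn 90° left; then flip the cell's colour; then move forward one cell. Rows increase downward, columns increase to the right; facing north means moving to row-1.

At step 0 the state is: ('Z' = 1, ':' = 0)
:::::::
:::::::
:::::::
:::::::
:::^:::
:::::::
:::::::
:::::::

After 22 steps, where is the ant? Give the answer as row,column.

k=0  :::::::
:::::::
:::::::
:::::::
:::^:::
:::::::
:::::::
:::::::
k=1  :::::::
:::::::
:::::::
:::::::
:::Z>::
:::::::
:::::::
:::::::
k=2  :::::::
:::::::
:::::::
:::::::
:::ZZ::
::::v::
:::::::
:::::::
k=3  :::::::
:::::::
:::::::
:::::::
:::ZZ::
:::<Z::
:::::::
:::::::
k=4  :::::::
:::::::
:::::::
:::::::
:::^Z::
:::ZZ::
:::::::
:::::::
k=5  :::::::
:::::::
:::::::
:::::::
::<:Z::
:::ZZ::
:::::::
:::::::
k=6  :::::::
:::::::
:::::::
::^::::
::Z:Z::
:::ZZ::
:::::::
:::::::
k=7  :::::::
:::::::
:::::::
::Z>:::
::Z:Z::
:::ZZ::
:::::::
:::::::
k=8  :::::::
:::::::
:::::::
::ZZ:::
::ZvZ::
:::ZZ::
:::::::
:::::::
k=9  :::::::
:::::::
:::::::
::ZZ:::
::<ZZ::
:::ZZ::
:::::::
:::::::
k=10  :::::::
:::::::
:::::::
::ZZ:::
:::ZZ::
::vZZ::
:::::::
:::::::
k=11  :::::::
:::::::
:::::::
::ZZ:::
:::ZZ::
:<ZZZ::
:::::::
:::::::
k=12  :::::::
:::::::
:::::::
::ZZ:::
:^:ZZ::
:ZZZZ::
:::::::
:::::::
k=13  :::::::
:::::::
:::::::
::ZZ:::
:Z>ZZ::
:ZZZZ::
:::::::
:::::::
k=14  :::::::
:::::::
:::::::
::ZZ:::
:ZZZZ::
:ZvZZ::
:::::::
:::::::
k=15  :::::::
:::::::
:::::::
::ZZ:::
:ZZZZ::
:Z:>Z::
:::::::
:::::::
k=16  :::::::
:::::::
:::::::
::ZZ:::
:ZZ^Z::
:Z::Z::
:::::::
:::::::
k=17  :::::::
:::::::
:::::::
::ZZ:::
:Z<:Z::
:Z::Z::
:::::::
:::::::
k=18  :::::::
:::::::
:::::::
::ZZ:::
:Z::Z::
:Zv:Z::
:::::::
:::::::
k=19  :::::::
:::::::
:::::::
::ZZ:::
:Z::Z::
:<Z:Z::
:::::::
:::::::
k=20  :::::::
:::::::
:::::::
::ZZ:::
:Z::Z::
::Z:Z::
:v:::::
:::::::
k=21  :::::::
:::::::
:::::::
::ZZ:::
:Z::Z::
::Z:Z::
<Z:::::
:::::::
k=22  :::::::
:::::::
:::::::
::ZZ:::
:Z::Z::
^:Z:Z::
ZZ:::::
:::::::

5,0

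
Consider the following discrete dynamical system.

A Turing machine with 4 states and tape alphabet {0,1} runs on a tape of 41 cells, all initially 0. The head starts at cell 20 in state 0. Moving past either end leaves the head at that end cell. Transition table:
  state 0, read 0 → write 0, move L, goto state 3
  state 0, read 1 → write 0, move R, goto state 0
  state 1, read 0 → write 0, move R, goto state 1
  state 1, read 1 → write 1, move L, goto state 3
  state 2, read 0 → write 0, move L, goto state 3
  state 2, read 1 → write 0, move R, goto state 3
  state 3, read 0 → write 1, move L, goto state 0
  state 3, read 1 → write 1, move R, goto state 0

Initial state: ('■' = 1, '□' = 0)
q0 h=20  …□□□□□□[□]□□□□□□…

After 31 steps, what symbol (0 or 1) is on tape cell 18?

k=0  q0 h=20  …□□□□□□[□]□□□□□□…
k=1  q3 h=19  …□□□□□□[□]□□□□□□…
k=2  q0 h=18  …□□□□□□[□]■□□□□□…
k=3  q3 h=17  …□□□□□□[□]□■□□□□…
k=4  q0 h=16  …□□□□□□[□]■□■□□□…
k=5  q3 h=15  …□□□□□□[□]□■□■□□…
k=6  q0 h=14  …□□□□□□[□]■□■□■□…
k=7  q3 h=13  …□□□□□□[□]□■□■□■…
k=8  q0 h=12  …□□□□□□[□]■□■□■□…
k=9  q3 h=11  …□□□□□□[□]□■□■□■…
k=10  q0 h=10  …□□□□□□[□]■□■□■□…
k=11  q3 h= 9  …□□□□□□[□]□■□■□■…
k=12  q0 h= 8  …□□□□□□[□]■□■□■□…
k=13  q3 h= 7  …□□□□□□[□]□■□■□■…
k=14  q0 h= 6  |□□□□□□[□]■□■□■□…
k=15  q3 h= 5  |□□□□□[□]□■□■□■…
k=16  q0 h= 4  |□□□□[□]■□■□■□…
k=17  q3 h= 3  |□□□[□]□■□■□■…
k=18  q0 h= 2  |□□[□]■□■□■□…
k=19  q3 h= 1  |□[□]□■□■□■…
k=20  q0 h= 0  |[□]■□■□■□…
k=21  q3 h= 0  |[□]■□■□■□…
k=22  q0 h= 0  |[■]■□■□■□…
k=23  q0 h= 1  |□[■]□■□■□■…
k=24  q0 h= 2  |□□[□]■□■□■□…
k=25  q3 h= 1  |□[□]□■□■□■…
k=26  q0 h= 0  |[□]■□■□■□…
k=27  q3 h= 0  |[□]■□■□■□…
k=28  q0 h= 0  |[■]■□■□■□…
k=29  q0 h= 1  |□[■]□■□■□■…
k=30  q0 h= 2  |□□[□]■□■□■□…
k=31  q3 h= 1  |□[□]□■□■□■…

0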